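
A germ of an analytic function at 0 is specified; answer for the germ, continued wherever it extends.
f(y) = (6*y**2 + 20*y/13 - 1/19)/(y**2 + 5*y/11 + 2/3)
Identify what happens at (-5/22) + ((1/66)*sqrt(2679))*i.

The point is a pole of order 1.

The denominator factor y**2 + 5*y/11 + 2/3 vanishes at (-5/22) + ((1/66)*sqrt(2679))*i and appears to the power 1; the numerator there equals (-113046/29887) - ((85/4719)*sqrt(2679))*i, nonzero, and no other factor vanishes.
Hence a pole whose order is the multiplicity, 1.


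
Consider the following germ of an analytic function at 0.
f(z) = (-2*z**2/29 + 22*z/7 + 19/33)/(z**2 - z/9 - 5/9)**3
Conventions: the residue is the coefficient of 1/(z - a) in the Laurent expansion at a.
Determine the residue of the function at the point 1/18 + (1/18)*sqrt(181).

The factor z**2 - z/9 - 5/9 splits as (z - a)(z - a') with a = 1/18 + (1/18)*sqrt(181), a' = 1/18 - (1/18)*sqrt(181). At the order-3 pole a set g(z) = (z - a)^3*f(z) = [-2*z**2/29 + 22*z/7 + 19/33] / (z - a')^3.
Order-3 pole: residue = g''(a)/2; g''(1/18 + (1/18)*sqrt(181)) = (1207261908/13241111653)*sqrt(181), so the residue is (603630954/13241111653)*sqrt(181).

The residue is (603630954/13241111653)*sqrt(181).


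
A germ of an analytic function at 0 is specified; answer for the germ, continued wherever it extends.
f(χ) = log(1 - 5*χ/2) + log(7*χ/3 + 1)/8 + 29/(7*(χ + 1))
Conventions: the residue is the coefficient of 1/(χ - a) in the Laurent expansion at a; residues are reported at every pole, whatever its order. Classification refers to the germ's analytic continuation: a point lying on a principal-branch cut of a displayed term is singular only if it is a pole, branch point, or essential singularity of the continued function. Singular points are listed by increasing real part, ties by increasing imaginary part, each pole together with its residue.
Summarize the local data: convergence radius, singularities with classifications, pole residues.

Denominator factor (χ + 1): pole of order 1 at -1, modulus 1.
Branch term (1/8)*log(1 - χ/(-3/7)): its argument vanishes at χ = -3/7, a logarithmic branch point, modulus 3/7.
Branch term (1)*log(1 - χ/(2/5)): its argument vanishes at χ = 2/5, a logarithmic branch point, modulus 2/5.
The radius of convergence is the smallest modulus among the singular points: 2/5.
The branch terms are analytic at -1 and contribute nothing to the residue; only the rational part matters.
At the order-1 pole -1 set g(χ) = (χ - (-1))*(rational part) = 29/7.
Simple pole: residue = g(a) at a = -1, which is 29/7.
List the singular points by increasing real part (a conjugate pair: the negative imaginary part first).

Radius of convergence at 0: 2/5.
At -1: a pole of order 1; residue 29/7.
At -3/7: a logarithmic branch point.
At 2/5: a logarithmic branch point.


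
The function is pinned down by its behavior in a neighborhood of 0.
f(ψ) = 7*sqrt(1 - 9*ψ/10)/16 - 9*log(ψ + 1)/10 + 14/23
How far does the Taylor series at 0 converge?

Branch term (7/16)*sqrt(1 - ψ/(10/9)): its argument vanishes at ψ = 10/9, a square-root branch point, modulus 10/9.
Branch term (-9/10)*log(1 - ψ/(-1)): its argument vanishes at ψ = -1, a logarithmic branch point, modulus 1.
The radius of convergence is the smallest modulus among the singular points: 1.

The radius of convergence is 1.


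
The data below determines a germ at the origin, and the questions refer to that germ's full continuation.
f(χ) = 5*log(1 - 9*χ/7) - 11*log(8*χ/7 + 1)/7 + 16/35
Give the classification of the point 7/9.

The term (5)*log(1 - χ/(7/9)) has argument 1 - 7/9/(7/9) = 0 at 7/9: a logarithmic (infinitely-sheeted) branch point; the remaining terms are analytic or single-valued there.

The point is a logarithmic branch point.


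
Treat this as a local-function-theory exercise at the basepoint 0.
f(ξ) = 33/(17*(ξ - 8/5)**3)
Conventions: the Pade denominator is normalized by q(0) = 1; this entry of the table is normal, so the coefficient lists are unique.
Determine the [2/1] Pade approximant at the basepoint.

The Pade approximant has numerator coefficients [-4125/8704, -6875/17408, -103125/557056]; denominator coefficients [1, -25/24].

Taylor coefficients needed (expand at 0): a_0 = -4125/8704, a_1 = -61875/69632, a_2 = -309375/278528, a_3 = -2578125/2228224.
Write the denominator as Q(ξ) = 1 + q1*ξ. Requiring Q*f - P = O(ξ^4) with deg P <= 2 kills the coefficients of ξ^3..ξ^3 in Q*f:
  ξ^3: a_3 + q1*a_2 = 0, i.e. -2578125/2228224 + (-309375/278528)*q1 = 0.
Solving this linear system: q1 = -25/24.
The numerator is Q*f truncated at degree 2: P0 = a_0 = -4125/8704; P1 = a_1 + q1*a_0 = -6875/17408; P2 = a_2 + q1*a_1 = -103125/557056.


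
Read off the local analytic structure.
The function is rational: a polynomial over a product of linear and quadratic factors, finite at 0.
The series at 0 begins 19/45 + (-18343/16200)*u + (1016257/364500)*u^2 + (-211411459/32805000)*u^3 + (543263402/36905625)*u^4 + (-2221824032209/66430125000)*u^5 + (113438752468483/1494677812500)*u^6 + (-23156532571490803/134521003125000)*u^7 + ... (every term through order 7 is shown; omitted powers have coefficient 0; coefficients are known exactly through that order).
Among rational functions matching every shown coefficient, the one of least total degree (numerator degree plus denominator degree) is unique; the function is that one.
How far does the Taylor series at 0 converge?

The radius of convergence is -4/5 + (1/10)*sqrt(154).

No rational of total degree below 5 reproduces all 8 coefficients; solving the [1/4] Pade equations on them gives f(u) = (-5*u/16 - 19/18)/((u + 5/3)**2*(u**2 - 8*u/5 - 9/10)), whose expansion matches every shown term.
Denominator factor (u + 5/3)^2: pole of order 2 at -5/3, modulus 5/3.
Denominator factor (u**2 - 8*u/5 - 9/10): discriminant 154/25, real irrational roots 4/5 + (1/10)*sqrt(154) and 4/5 - (1/10)*sqrt(154); poles of order 1, moduli 4/5 + (1/10)*sqrt(154) and -4/5 + (1/10)*sqrt(154).
The radius of convergence is the smallest modulus among the singular points: -4/5 + (1/10)*sqrt(154).


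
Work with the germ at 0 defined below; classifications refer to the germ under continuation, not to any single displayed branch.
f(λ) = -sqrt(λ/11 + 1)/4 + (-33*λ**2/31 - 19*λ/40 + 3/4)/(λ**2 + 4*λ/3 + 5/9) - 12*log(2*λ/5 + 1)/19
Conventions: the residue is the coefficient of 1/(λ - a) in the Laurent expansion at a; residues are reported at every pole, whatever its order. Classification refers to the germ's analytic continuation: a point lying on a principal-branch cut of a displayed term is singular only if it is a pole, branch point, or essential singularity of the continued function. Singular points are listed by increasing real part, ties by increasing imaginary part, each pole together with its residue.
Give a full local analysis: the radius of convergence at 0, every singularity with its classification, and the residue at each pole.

Radius of convergence at 0: (1/3)*sqrt(5).
At -11: an algebraic (square-root) branch point.
At -5/2: a logarithmic branch point.
At (-2/3) - (1/3)*i: a pole of order 1; residue (1171/2480) + (331/310)*i.
At (-2/3) + (1/3)*i: a pole of order 1; residue (1171/2480) - (331/310)*i.

Denominator factor (λ**2 + 4*λ/3 + 5/9): discriminant -4/9, complex-conjugate roots (-2/3) + (1/3)*i and (-2/3) - (1/3)*i; poles of order 1, moduli (1/3)*sqrt(5) and (1/3)*sqrt(5).
Branch term (-12/19)*log(1 - λ/(-5/2)): its argument vanishes at λ = -5/2, a logarithmic branch point, modulus 5/2.
Branch term (-1/4)*sqrt(1 - λ/(-11)): its argument vanishes at λ = -11, a square-root branch point, modulus 11.
The radius of convergence is the smallest modulus among the singular points: (1/3)*sqrt(5).
The branch terms are analytic at (-2/3) - (1/3)*i and contribute nothing to the residue; only the rational part matters.
The factor λ**2 + 4*λ/3 + 5/9 splits as (λ - a)(λ - a') with a = (-2/3) - (1/3)*i, a' = (-2/3) + (1/3)*i. At the order-1 pole a set g(λ) = (λ - a)*(rational part) = [-33*λ**2/31 - 19*λ/40 + 3/4] / (λ - a').
Simple pole: residue = g(a) at a = (-2/3) - (1/3)*i, which is (1171/2480) + (331/310)*i.
The branch terms are analytic at (-2/3) + (1/3)*i and contribute nothing to the residue; only the rational part matters.
The factor λ**2 + 4*λ/3 + 5/9 splits as (λ - a)(λ - a') with a = (-2/3) + (1/3)*i, a' = (-2/3) - (1/3)*i. At the order-1 pole a set g(λ) = (λ - a)*(rational part) = [-33*λ**2/31 - 19*λ/40 + 3/4] / (λ - a').
Simple pole: residue = g(a) at a = (-2/3) + (1/3)*i, which is (1171/2480) - (331/310)*i.
List the singular points by increasing real part (a conjugate pair: the negative imaginary part first).


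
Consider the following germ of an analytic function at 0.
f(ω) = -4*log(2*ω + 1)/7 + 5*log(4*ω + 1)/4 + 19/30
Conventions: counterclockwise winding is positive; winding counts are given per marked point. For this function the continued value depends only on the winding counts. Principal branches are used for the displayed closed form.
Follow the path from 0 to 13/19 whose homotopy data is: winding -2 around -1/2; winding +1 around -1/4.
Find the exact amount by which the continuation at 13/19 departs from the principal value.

Continued minus principal equals (67/14)*pi*i.

The rational part is single-valued and drops out of the difference; each branch term changes only by its own monodromy.
(5/4)*log(1 - ω/(-1/4)): each positive loop around -1/4 adds 2*pi*i to the log, so winding +1 contributes (5/4)*(1)*2*pi*i = (5/2)*pi*i.
(-4/7)*log(1 - ω/(-1/2)): each positive loop around -1/2 adds 2*pi*i to the log, so winding -2 contributes (-4/7)*(-2)*2*pi*i = (16/7)*pi*i.
Summing the contributions at ω = 13/19 gives (67/14)*pi*i.


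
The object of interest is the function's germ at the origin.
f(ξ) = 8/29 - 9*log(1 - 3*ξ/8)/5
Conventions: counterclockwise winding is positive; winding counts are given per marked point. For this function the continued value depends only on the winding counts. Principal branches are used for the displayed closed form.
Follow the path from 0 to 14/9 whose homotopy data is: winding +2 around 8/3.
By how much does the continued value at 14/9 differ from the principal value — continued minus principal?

Continued minus principal equals -(36/5)*pi*i.

The rational part is single-valued and drops out of the difference; each branch term changes only by its own monodromy.
(-9/5)*log(1 - ξ/(8/3)): each positive loop around 8/3 adds 2*pi*i to the log, so winding +2 contributes (-9/5)*(2)*2*pi*i = -(36/5)*pi*i.
Summing the contributions at ξ = 14/9 gives -(36/5)*pi*i.


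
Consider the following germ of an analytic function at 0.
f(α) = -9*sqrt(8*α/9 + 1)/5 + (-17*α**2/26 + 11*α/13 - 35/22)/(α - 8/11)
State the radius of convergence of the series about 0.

The radius of convergence is 8/11.

Denominator factor (α - 8/11): pole of order 1 at 8/11, modulus 8/11.
Branch term (-9/5)*sqrt(1 - α/(-9/8)): its argument vanishes at α = -9/8, a square-root branch point, modulus 9/8.
The radius of convergence is the smallest modulus among the singular points: 8/11.


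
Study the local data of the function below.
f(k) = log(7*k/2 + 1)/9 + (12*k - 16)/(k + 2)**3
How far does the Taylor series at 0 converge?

Denominator factor (k + 2)^3: pole of order 3 at -2, modulus 2.
Branch term (1/9)*log(1 - k/(-2/7)): its argument vanishes at k = -2/7, a logarithmic branch point, modulus 2/7.
The radius of convergence is the smallest modulus among the singular points: 2/7.

The radius of convergence is 2/7.


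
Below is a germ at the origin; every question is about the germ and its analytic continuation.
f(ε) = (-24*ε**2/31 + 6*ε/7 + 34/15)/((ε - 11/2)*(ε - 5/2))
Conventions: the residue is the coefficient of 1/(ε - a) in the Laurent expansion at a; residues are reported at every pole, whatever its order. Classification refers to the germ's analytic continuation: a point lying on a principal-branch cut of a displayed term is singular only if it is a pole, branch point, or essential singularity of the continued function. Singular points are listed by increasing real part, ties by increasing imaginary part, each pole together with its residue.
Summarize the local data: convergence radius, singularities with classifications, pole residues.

Radius of convergence at 0: 5/2.
At 5/2: a pole of order 1; residue 1397/9765.
At 11/2: a pole of order 1; residue -53507/9765.

Denominator factor (ε - 11/2): pole of order 1 at 11/2, modulus 11/2.
Denominator factor (ε - 5/2): pole of order 1 at 5/2, modulus 5/2.
The radius of convergence is the smallest modulus among the singular points: 5/2.
At the order-1 pole 5/2 set g(ε) = (ε - (5/2))*f(ε) = (-24*ε**2/31 + 6*ε/7 + 34/15)/(ε - 11/2).
Simple pole: residue = g(a) at a = 5/2, which is 1397/9765.
At the order-1 pole 11/2 set g(ε) = (ε - (11/2))*f(ε) = (-24*ε**2/31 + 6*ε/7 + 34/15)/(ε - 5/2).
Simple pole: residue = g(a) at a = 11/2, which is -53507/9765.
List the singular points by increasing real part (a conjugate pair: the negative imaginary part first).


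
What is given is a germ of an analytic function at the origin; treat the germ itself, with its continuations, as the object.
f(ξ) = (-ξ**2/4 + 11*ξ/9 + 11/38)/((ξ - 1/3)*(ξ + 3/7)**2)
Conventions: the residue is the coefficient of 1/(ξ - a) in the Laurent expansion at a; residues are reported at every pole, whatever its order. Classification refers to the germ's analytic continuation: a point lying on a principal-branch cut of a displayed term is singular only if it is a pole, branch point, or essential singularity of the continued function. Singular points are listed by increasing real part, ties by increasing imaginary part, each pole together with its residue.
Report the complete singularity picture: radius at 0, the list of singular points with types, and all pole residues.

Radius of convergence at 0: 1/3.
At -3/7: a pole of order 2; residue -81869/58368.
At 1/3: a pole of order 1; residue 67277/58368.

Denominator factor (ξ - 1/3): pole of order 1 at 1/3, modulus 1/3.
Denominator factor (ξ + 3/7)^2: pole of order 2 at -3/7, modulus 3/7.
The radius of convergence is the smallest modulus among the singular points: 1/3.
At the order-2 pole -3/7 set g(ξ) = (ξ - (-3/7))^2*f(ξ) = (-ξ**2/4 + 11*ξ/9 + 11/38)/(ξ - 1/3).
Order-2 pole: residue = g'(a); g'(-3/7) = -81869/58368, so the residue is -81869/58368.
At the order-1 pole 1/3 set g(ξ) = (ξ - (1/3))*f(ξ) = (-ξ**2/4 + 11*ξ/9 + 11/38)/(ξ + 3/7)**2.
Simple pole: residue = g(a) at a = 1/3, which is 67277/58368.
List the singular points by increasing real part (a conjugate pair: the negative imaginary part first).


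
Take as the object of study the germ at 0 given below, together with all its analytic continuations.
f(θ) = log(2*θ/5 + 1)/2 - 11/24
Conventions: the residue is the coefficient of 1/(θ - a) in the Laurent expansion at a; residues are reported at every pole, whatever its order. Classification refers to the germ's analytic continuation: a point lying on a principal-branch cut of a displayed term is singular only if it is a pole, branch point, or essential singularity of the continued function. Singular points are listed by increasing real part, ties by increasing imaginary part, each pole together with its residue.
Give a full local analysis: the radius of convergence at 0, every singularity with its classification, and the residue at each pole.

Radius of convergence at 0: 5/2.
At -5/2: a logarithmic branch point.

Branch term (1/2)*log(1 - θ/(-5/2)): its argument vanishes at θ = -5/2, a logarithmic branch point, modulus 5/2.
The radius of convergence is the smallest modulus among the singular points: 5/2.


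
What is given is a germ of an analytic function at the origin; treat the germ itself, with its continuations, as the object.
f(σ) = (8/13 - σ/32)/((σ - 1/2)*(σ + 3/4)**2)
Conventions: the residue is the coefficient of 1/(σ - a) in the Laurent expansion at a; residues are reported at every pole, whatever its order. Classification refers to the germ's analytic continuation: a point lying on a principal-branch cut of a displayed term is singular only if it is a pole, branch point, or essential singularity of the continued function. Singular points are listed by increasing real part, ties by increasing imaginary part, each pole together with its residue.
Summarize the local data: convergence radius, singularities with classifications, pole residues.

Denominator factor (σ + 3/4)^2: pole of order 2 at -3/4, modulus 3/4.
Denominator factor (σ - 1/2): pole of order 1 at 1/2, modulus 1/2.
The radius of convergence is the smallest modulus among the singular points: 1/2.
At the order-2 pole -3/4 set g(σ) = (σ - (-3/4))^2*f(σ) = (8/13 - σ/32)/(σ - 1/2).
Order-2 pole: residue = g'(a); g'(-3/4) = -499/1300, so the residue is -499/1300.
At the order-1 pole 1/2 set g(σ) = (σ - (1/2))*f(σ) = (8/13 - σ/32)/(σ + 3/4)**2.
Simple pole: residue = g(a) at a = 1/2, which is 499/1300.
List the singular points by increasing real part (a conjugate pair: the negative imaginary part first).

Radius of convergence at 0: 1/2.
At -3/4: a pole of order 2; residue -499/1300.
At 1/2: a pole of order 1; residue 499/1300.


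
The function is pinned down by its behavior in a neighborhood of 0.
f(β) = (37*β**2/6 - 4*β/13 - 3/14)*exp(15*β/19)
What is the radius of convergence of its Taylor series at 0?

The radius of convergence is infinite.

The factor exp(15*β/19) is entire and contributes no finite singular point.
The polynomial part has no poles.
No finite singular points: the Taylor series at 0 converges everywhere.


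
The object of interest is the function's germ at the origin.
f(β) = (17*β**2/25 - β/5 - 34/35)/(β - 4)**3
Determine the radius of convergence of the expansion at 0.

The radius of convergence is 4.

Denominator factor (β - 4)^3: pole of order 3 at 4, modulus 4.
The radius of convergence is the smallest modulus among the singular points: 4.


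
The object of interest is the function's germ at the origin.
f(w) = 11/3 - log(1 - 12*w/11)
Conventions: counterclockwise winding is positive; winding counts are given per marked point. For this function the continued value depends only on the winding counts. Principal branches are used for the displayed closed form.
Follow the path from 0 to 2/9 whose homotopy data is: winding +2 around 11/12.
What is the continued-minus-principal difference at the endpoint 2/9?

The rational part is single-valued and drops out of the difference; each branch term changes only by its own monodromy.
(-1)*log(1 - w/(11/12)): each positive loop around 11/12 adds 2*pi*i to the log, so winding +2 contributes (-1)*(2)*2*pi*i = -(4)*pi*i.
Summing the contributions at w = 2/9 gives -(4)*pi*i.

Continued minus principal equals -(4)*pi*i.


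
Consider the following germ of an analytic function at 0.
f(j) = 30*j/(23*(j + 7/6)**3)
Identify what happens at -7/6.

The point is a pole of order 3.

The denominator factor j + 7/6 vanishes at -7/6 and appears to the power 3; the numerator there equals -35/23, nonzero, and no other factor vanishes.
Hence a pole whose order is the multiplicity, 3.


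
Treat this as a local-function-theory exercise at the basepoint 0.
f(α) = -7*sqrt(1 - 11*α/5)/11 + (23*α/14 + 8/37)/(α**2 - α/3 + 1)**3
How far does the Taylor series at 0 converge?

The radius of convergence is 5/11.

Denominator factor (α**2 - α/3 + 1)^3: discriminant -35/9, complex-conjugate roots (1/6) + ((1/6)*sqrt(35))*i and (1/6) - ((1/6)*sqrt(35))*i; poles of order 3, moduli 1 and 1.
Branch term (-7/11)*sqrt(1 - α/(5/11)): its argument vanishes at α = 5/11, a square-root branch point, modulus 5/11.
The radius of convergence is the smallest modulus among the singular points: 5/11.


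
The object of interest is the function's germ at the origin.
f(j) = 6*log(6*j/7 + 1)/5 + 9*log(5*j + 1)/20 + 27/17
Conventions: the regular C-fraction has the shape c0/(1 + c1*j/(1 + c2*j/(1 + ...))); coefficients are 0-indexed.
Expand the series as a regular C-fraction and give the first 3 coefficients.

Taylor coefficients (expand at 0): a_0 = 27/17, a_1 = 459/140, a_2 = -11889/1960.
c0 = a_0 = 27/17. Peel one level at a time: if S = 1 + c*j/S' with S'(0) = 1, then c is the j-coefficient of S and S' = c*j/(S - 1).
S_1 = c0/f = 1 + (-289/140)*j + (475133/58800)*j^2 + ...; c1 = -289/140.
S_2 = c1*j/(S_1 - 1) = 1 + (27949/7140)*j + ...; c2 = 27949/7140.

The regular C-fraction coefficients are [27/17, -289/140, 27949/7140].


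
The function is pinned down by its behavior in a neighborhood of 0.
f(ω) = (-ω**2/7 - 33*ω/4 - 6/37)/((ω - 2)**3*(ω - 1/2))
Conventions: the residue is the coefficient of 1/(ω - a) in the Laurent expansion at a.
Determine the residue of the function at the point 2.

The residue is -8957/6993.

At the order-3 pole 2 set g(ω) = (ω - (2))^3*f(ω) = (-ω**2/7 - 33*ω/4 - 6/37)/(ω - 1/2).
Order-3 pole: residue = g''(a)/2; g''(2) = -17914/6993, so the residue is -8957/6993.


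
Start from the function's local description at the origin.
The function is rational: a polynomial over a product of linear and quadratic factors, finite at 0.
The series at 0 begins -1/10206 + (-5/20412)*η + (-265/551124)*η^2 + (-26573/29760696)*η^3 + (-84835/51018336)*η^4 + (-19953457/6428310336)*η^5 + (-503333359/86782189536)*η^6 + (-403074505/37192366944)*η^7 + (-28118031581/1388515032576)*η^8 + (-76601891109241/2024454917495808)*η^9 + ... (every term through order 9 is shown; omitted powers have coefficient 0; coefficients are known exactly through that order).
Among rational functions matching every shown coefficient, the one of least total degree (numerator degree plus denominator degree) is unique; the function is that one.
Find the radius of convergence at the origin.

The radius of convergence is -2/3 + (1/3)*sqrt(13).

No rational of total degree below 8 reproduces all 10 coefficients; solving the [0/8] Pade equations on them gives f(η) = 1/(14*(η**2 - 7*η/2 + 9)**3*(η**2 + 4*η/3 - 1)), whose expansion matches every shown term.
Denominator factor (η**2 + 4*η/3 - 1): discriminant 52/9, real irrational roots -2/3 + (1/3)*sqrt(13) and -2/3 - (1/3)*sqrt(13); poles of order 1, moduli -2/3 + (1/3)*sqrt(13) and 2/3 + (1/3)*sqrt(13).
Denominator factor (η**2 - 7*η/2 + 9)^3: discriminant -95/4, complex-conjugate roots (7/4) + ((1/4)*sqrt(95))*i and (7/4) - ((1/4)*sqrt(95))*i; poles of order 3, moduli 3 and 3.
The radius of convergence is the smallest modulus among the singular points: -2/3 + (1/3)*sqrt(13).


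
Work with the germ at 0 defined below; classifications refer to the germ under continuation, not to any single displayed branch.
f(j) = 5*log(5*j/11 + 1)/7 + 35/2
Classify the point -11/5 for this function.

The point is a logarithmic branch point.

The term (5/7)*log(1 - j/(-11/5)) has argument 1 - -11/5/(-11/5) = 0 at -11/5: a logarithmic (infinitely-sheeted) branch point; the remaining terms are analytic or single-valued there.


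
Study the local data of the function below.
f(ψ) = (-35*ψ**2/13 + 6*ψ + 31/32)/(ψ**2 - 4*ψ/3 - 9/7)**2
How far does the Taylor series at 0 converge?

Denominator factor (ψ**2 - 4*ψ/3 - 9/7)^2: discriminant 436/63, real irrational roots 2/3 + (1/21)*sqrt(763) and 2/3 - (1/21)*sqrt(763); poles of order 2, moduli 2/3 + (1/21)*sqrt(763) and -2/3 + (1/21)*sqrt(763).
The radius of convergence is the smallest modulus among the singular points: -2/3 + (1/21)*sqrt(763).

The radius of convergence is -2/3 + (1/21)*sqrt(763).


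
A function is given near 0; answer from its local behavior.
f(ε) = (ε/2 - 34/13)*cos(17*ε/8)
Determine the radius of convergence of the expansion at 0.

The radius of convergence is infinite.

The factor cos(17*ε/8) is entire and contributes no finite singular point.
The polynomial part has no poles.
No finite singular points: the Taylor series at 0 converges everywhere.


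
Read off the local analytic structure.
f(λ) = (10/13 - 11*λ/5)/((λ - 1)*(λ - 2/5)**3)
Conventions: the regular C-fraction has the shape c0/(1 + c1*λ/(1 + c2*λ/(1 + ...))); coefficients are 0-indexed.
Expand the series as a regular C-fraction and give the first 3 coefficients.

The regular C-fraction coefficients are [625/52, -141/25, 8433/4700].

Taylor coefficients (expand at 0): a_0 = 625/52, a_1 = 3525/52, a_2 = 54225/208.
c0 = a_0 = 625/52. Peel one level at a time: if S = 1 + c*λ/S' with S'(0) = 1, then c is the λ-coefficient of S and S' = c*λ/(S - 1).
S_1 = c0/f = 1 + (-141/25)*λ + (25299/2500)*λ^2 + ...; c1 = -141/25.
S_2 = c1*λ/(S_1 - 1) = 1 + (8433/4700)*λ + ...; c2 = 8433/4700.


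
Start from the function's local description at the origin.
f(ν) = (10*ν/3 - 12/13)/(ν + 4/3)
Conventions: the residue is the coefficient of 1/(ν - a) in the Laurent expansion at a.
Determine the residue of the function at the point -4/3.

At the order-1 pole -4/3 set g(ν) = (ν - (-4/3))*f(ν) = 10*ν/3 - 12/13.
Simple pole: residue = g(a) at a = -4/3, which is -628/117.

The residue is -628/117.


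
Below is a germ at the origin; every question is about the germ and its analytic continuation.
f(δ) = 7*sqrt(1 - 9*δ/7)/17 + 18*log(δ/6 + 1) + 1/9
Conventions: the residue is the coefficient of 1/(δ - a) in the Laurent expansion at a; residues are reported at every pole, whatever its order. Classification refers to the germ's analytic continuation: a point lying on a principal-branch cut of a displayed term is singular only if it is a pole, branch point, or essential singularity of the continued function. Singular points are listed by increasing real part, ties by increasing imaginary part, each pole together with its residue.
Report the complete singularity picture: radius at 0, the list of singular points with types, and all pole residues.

Radius of convergence at 0: 7/9.
At -6: a logarithmic branch point.
At 7/9: an algebraic (square-root) branch point.

Branch term (7/17)*sqrt(1 - δ/(7/9)): its argument vanishes at δ = 7/9, a square-root branch point, modulus 7/9.
Branch term (18)*log(1 - δ/(-6)): its argument vanishes at δ = -6, a logarithmic branch point, modulus 6.
The radius of convergence is the smallest modulus among the singular points: 7/9.
List the singular points by increasing real part (a conjugate pair: the negative imaginary part first).


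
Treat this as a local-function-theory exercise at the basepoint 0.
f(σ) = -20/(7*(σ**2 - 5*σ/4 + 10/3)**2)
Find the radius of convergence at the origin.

The radius of convergence is (1/3)*sqrt(30).

Denominator factor (σ**2 - 5*σ/4 + 10/3)^2: discriminant -565/48, complex-conjugate roots (5/8) + ((1/24)*sqrt(1695))*i and (5/8) - ((1/24)*sqrt(1695))*i; poles of order 2, moduli (1/3)*sqrt(30) and (1/3)*sqrt(30).
The radius of convergence is the smallest modulus among the singular points: (1/3)*sqrt(30).


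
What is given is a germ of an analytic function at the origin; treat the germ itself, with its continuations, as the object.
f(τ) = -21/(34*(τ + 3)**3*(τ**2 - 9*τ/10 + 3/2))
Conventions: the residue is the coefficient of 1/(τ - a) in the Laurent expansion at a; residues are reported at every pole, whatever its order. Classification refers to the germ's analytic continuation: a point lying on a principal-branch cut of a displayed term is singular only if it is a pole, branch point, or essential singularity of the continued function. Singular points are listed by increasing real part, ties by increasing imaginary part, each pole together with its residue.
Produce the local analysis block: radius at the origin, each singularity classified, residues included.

Radius of convergence at 0: (1/2)*sqrt(6).
At -3: a pole of order 3; residue -40145/4344384.
At (9/20) - ((1/20)*sqrt(519))*i: a pole of order 1; residue (40145/8688768) - ((71645/501052288)*sqrt(519))*i.
At (9/20) + ((1/20)*sqrt(519))*i: a pole of order 1; residue (40145/8688768) + ((71645/501052288)*sqrt(519))*i.

Denominator factor (τ + 3)^3: pole of order 3 at -3, modulus 3.
Denominator factor (τ**2 - 9*τ/10 + 3/2): discriminant -519/100, complex-conjugate roots (9/20) + ((1/20)*sqrt(519))*i and (9/20) - ((1/20)*sqrt(519))*i; poles of order 1, moduli (1/2)*sqrt(6) and (1/2)*sqrt(6).
The radius of convergence is the smallest modulus among the singular points: (1/2)*sqrt(6).
At the order-3 pole -3 set g(τ) = (τ - (-3))^3*f(τ) = -21/(34*(τ**2 - 9*τ/10 + 3/2)).
Order-3 pole: residue = g''(a)/2; g''(-3) = -40145/2172192, so the residue is -40145/4344384.
The factor τ**2 - 9*τ/10 + 3/2 splits as (τ - a)(τ - a') with a = (9/20) - ((1/20)*sqrt(519))*i, a' = (9/20) + ((1/20)*sqrt(519))*i. At the order-1 pole a set g(τ) = (τ - a)*f(τ) = [-21/(34*(τ + 3)**3)] / (τ - a').
Simple pole: residue = g(a) at a = (9/20) - ((1/20)*sqrt(519))*i, which is (40145/8688768) - ((71645/501052288)*sqrt(519))*i.
The factor τ**2 - 9*τ/10 + 3/2 splits as (τ - a)(τ - a') with a = (9/20) + ((1/20)*sqrt(519))*i, a' = (9/20) - ((1/20)*sqrt(519))*i. At the order-1 pole a set g(τ) = (τ - a)*f(τ) = [-21/(34*(τ + 3)**3)] / (τ - a').
Simple pole: residue = g(a) at a = (9/20) + ((1/20)*sqrt(519))*i, which is (40145/8688768) + ((71645/501052288)*sqrt(519))*i.
List the singular points by increasing real part (a conjugate pair: the negative imaginary part first).


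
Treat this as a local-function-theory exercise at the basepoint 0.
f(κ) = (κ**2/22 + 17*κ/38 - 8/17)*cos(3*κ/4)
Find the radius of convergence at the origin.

The factor cos(3*κ/4) is entire and contributes no finite singular point.
The polynomial part has no poles.
No finite singular points: the Taylor series at 0 converges everywhere.

The radius of convergence is infinite.


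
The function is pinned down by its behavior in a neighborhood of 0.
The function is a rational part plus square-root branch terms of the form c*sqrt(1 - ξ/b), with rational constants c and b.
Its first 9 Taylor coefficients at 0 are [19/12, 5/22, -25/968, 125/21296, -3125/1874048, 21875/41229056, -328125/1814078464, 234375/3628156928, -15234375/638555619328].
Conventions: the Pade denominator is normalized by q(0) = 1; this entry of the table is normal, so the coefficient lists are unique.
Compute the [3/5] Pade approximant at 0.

Taylor coefficients needed (read off): a_0 = 19/12, a_1 = 5/22, a_2 = -25/968, a_3 = 125/21296, a_4 = -3125/1874048, a_5 = 21875/41229056, a_6 = -328125/1814078464, a_7 = 234375/3628156928, a_8 = -15234375/638555619328.
Write the denominator as Q(ξ) = 1 + q1*ξ + q2*ξ^2 + q3*ξ^3 + q4*ξ^4 + q5*ξ^5. Requiring Q*f - P = O(ξ^9) with deg P <= 3 kills the coefficients of ξ^4..ξ^8 in Q*f:
  ξ^4: a_4 + q1*a_3 + q2*a_2 + q3*a_1 + q4*a_0 = 0, i.e. -3125/1874048 + (125/21296)*q1 + (-25/968)*q2 + (5/22)*q3 + (19/12)*q4 = 0.
  ξ^5: a_5 + q1*a_4 + q2*a_3 + q3*a_2 + q4*a_1 + q5*a_0 = 0, i.e. 21875/41229056 + (-3125/1874048)*q1 + (125/21296)*q2 + (-25/968)*q3 + (5/22)*q4 + (19/12)*q5 = 0.
  ξ^6: a_6 + q1*a_5 + q2*a_4 + q3*a_3 + q4*a_2 + q5*a_1 = 0, i.e. -328125/1814078464 + (21875/41229056)*q1 + (-3125/1874048)*q2 + (125/21296)*q3 + (-25/968)*q4 + (5/22)*q5 = 0.
  ξ^7: a_7 + q1*a_6 + q2*a_5 + q3*a_4 + q4*a_3 + q5*a_2 = 0, i.e. 234375/3628156928 + (-328125/1814078464)*q1 + (21875/41229056)*q2 + (-3125/1874048)*q3 + (125/21296)*q4 + (-25/968)*q5 = 0.
  ξ^8: a_8 + q1*a_7 + q2*a_6 + q3*a_5 + q4*a_4 + q5*a_3 = 0, i.e. -15234375/638555619328 + (234375/3628156928)*q1 + (-328125/1814078464)*q2 + (21875/41229056)*q3 + (-3125/1874048)*q4 + (125/21296)*q5 = 0.
Solving this linear system: q1 = 13485/18832, q2 = 37425/263648, q3 = 736875/127605632, q4 = -80625/701830976, q5 = 215625/61761125888.
The numerator is Q*f truncated at degree 3: P0 = a_0 = 19/12; P1 = a_1 + q1*a_0 = 102525/75328; P2 = a_2 + q1*a_1 + q2*a_0 = 4195575/11600512; P3 = a_3 + q1*a_2 + q2*a_1 + q3*a_0 = 2098625/72917504.

The Pade approximant has numerator coefficients [19/12, 102525/75328, 4195575/11600512, 2098625/72917504]; denominator coefficients [1, 13485/18832, 37425/263648, 736875/127605632, -80625/701830976, 215625/61761125888].


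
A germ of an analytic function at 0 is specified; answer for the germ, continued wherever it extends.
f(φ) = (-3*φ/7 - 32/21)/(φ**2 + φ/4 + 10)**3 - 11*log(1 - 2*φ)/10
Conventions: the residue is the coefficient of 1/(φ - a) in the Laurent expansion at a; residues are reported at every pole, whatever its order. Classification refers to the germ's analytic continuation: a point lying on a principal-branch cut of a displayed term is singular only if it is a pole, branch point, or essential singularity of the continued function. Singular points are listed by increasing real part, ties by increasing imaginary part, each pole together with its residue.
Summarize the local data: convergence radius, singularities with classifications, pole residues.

Denominator factor (φ**2 + φ/4 + 10)^3: discriminant -639/16, complex-conjugate roots (-1/8) + ((3/8)*sqrt(71))*i and (-1/8) - ((3/8)*sqrt(71))*i; poles of order 3, moduli sqrt(10) and sqrt(10).
Branch term (-11/10)*log(1 - φ/(1/2)): its argument vanishes at φ = 1/2, a logarithmic branch point, modulus 1/2.
The radius of convergence is the smallest modulus among the singular points: 1/2.
The branch term is analytic at (-1/8) - ((3/8)*sqrt(71))*i and contributes nothing to the residue; only the rational part matters.
The factor φ**2 + φ/4 + 10 splits as (φ - a)(φ - a') with a = (-1/8) - ((3/8)*sqrt(71))*i, a' = (-1/8) + ((3/8)*sqrt(71))*i. At the order-3 pole a set g(φ) = (φ - a)^3*(rational part) = [-3*φ/7 - 32/21] / (φ - a')^3.
Order-3 pole: residue = g''(a)/2; g''((-1/8) - ((3/8)*sqrt(71))*i) = -((126464/608806611)*sqrt(71))*i, so the residue is -((63232/608806611)*sqrt(71))*i.
The branch term is analytic at (-1/8) + ((3/8)*sqrt(71))*i and contributes nothing to the residue; only the rational part matters.
The factor φ**2 + φ/4 + 10 splits as (φ - a)(φ - a') with a = (-1/8) + ((3/8)*sqrt(71))*i, a' = (-1/8) - ((3/8)*sqrt(71))*i. At the order-3 pole a set g(φ) = (φ - a)^3*(rational part) = [-3*φ/7 - 32/21] / (φ - a')^3.
Order-3 pole: residue = g''(a)/2; g''((-1/8) + ((3/8)*sqrt(71))*i) = ((126464/608806611)*sqrt(71))*i, so the residue is ((63232/608806611)*sqrt(71))*i.
List the singular points by increasing real part (a conjugate pair: the negative imaginary part first).

Radius of convergence at 0: 1/2.
At (-1/8) - ((3/8)*sqrt(71))*i: a pole of order 3; residue -((63232/608806611)*sqrt(71))*i.
At (-1/8) + ((3/8)*sqrt(71))*i: a pole of order 3; residue ((63232/608806611)*sqrt(71))*i.
At 1/2: a logarithmic branch point.


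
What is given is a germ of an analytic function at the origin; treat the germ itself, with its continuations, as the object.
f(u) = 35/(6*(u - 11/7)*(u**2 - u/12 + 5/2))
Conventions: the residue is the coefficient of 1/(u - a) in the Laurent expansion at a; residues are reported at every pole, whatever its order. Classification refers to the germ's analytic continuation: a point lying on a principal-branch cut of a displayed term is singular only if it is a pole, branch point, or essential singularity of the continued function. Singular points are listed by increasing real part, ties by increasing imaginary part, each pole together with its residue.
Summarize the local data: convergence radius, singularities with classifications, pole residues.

Radius of convergence at 0: 11/7.
At (1/24) - ((1/24)*sqrt(1439))*i: a pole of order 1; residue (-343/569) - ((12593/818791)*sqrt(1439))*i.
At (1/24) + ((1/24)*sqrt(1439))*i: a pole of order 1; residue (-343/569) + ((12593/818791)*sqrt(1439))*i.
At 11/7: a pole of order 1; residue 686/569.

Denominator factor (u**2 - u/12 + 5/2): discriminant -1439/144, complex-conjugate roots (1/24) + ((1/24)*sqrt(1439))*i and (1/24) - ((1/24)*sqrt(1439))*i; poles of order 1, moduli (1/2)*sqrt(10) and (1/2)*sqrt(10).
Denominator factor (u - 11/7): pole of order 1 at 11/7, modulus 11/7.
The radius of convergence is the smallest modulus among the singular points: 11/7.
The factor u**2 - u/12 + 5/2 splits as (u - a)(u - a') with a = (1/24) - ((1/24)*sqrt(1439))*i, a' = (1/24) + ((1/24)*sqrt(1439))*i. At the order-1 pole a set g(u) = (u - a)*f(u) = [35/(6*(u - 11/7))] / (u - a').
Simple pole: residue = g(a) at a = (1/24) - ((1/24)*sqrt(1439))*i, which is (-343/569) - ((12593/818791)*sqrt(1439))*i.
The factor u**2 - u/12 + 5/2 splits as (u - a)(u - a') with a = (1/24) + ((1/24)*sqrt(1439))*i, a' = (1/24) - ((1/24)*sqrt(1439))*i. At the order-1 pole a set g(u) = (u - a)*f(u) = [35/(6*(u - 11/7))] / (u - a').
Simple pole: residue = g(a) at a = (1/24) + ((1/24)*sqrt(1439))*i, which is (-343/569) + ((12593/818791)*sqrt(1439))*i.
At the order-1 pole 11/7 set g(u) = (u - (11/7))*f(u) = 35/(6*(u**2 - u/12 + 5/2)).
Simple pole: residue = g(a) at a = 11/7, which is 686/569.
List the singular points by increasing real part (a conjugate pair: the negative imaginary part first).


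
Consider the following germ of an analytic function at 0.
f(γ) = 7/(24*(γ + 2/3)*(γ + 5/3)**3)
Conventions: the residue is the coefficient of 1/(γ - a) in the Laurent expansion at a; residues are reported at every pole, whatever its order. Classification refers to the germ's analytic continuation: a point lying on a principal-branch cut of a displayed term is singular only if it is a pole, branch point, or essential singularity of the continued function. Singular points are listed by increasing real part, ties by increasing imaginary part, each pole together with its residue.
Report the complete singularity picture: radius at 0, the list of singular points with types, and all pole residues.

Denominator factor (γ + 5/3)^3: pole of order 3 at -5/3, modulus 5/3.
Denominator factor (γ + 2/3): pole of order 1 at -2/3, modulus 2/3.
The radius of convergence is the smallest modulus among the singular points: 2/3.
At the order-3 pole -5/3 set g(γ) = (γ - (-5/3))^3*f(γ) = 7/(24*(γ + 2/3)).
Order-3 pole: residue = g''(a)/2; g''(-5/3) = -7/12, so the residue is -7/24.
At the order-1 pole -2/3 set g(γ) = (γ - (-2/3))*f(γ) = 7/(24*(γ + 5/3)**3).
Simple pole: residue = g(a) at a = -2/3, which is 7/24.
List the singular points by increasing real part (a conjugate pair: the negative imaginary part first).

Radius of convergence at 0: 2/3.
At -5/3: a pole of order 3; residue -7/24.
At -2/3: a pole of order 1; residue 7/24.


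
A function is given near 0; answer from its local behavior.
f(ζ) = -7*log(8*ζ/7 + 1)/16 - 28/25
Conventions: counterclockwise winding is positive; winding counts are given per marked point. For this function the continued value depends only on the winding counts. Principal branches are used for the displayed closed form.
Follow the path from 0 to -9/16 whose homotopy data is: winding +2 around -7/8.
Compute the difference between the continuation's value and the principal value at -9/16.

The rational part is single-valued and drops out of the difference; each branch term changes only by its own monodromy.
(-7/16)*log(1 - ζ/(-7/8)): each positive loop around -7/8 adds 2*pi*i to the log, so winding +2 contributes (-7/16)*(2)*2*pi*i = -(7/4)*pi*i.
Summing the contributions at ζ = -9/16 gives -(7/4)*pi*i.

Continued minus principal equals -(7/4)*pi*i.


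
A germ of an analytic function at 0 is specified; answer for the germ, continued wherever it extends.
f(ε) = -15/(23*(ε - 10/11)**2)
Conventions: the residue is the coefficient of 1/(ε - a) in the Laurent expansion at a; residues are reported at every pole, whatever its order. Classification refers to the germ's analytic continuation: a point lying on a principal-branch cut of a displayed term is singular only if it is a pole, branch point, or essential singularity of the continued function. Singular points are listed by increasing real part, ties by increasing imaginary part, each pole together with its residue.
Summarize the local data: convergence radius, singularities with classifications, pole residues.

Radius of convergence at 0: 10/11.
At 10/11: a pole of order 2; residue 0.

Denominator factor (ε - 10/11)^2: pole of order 2 at 10/11, modulus 10/11.
The radius of convergence is the smallest modulus among the singular points: 10/11.
At the order-2 pole 10/11 set g(ε) = (ε - (10/11))^2*f(ε) = -15/23.
Order-2 pole: residue = g'(a); g'(10/11) = 0, so the residue is 0.


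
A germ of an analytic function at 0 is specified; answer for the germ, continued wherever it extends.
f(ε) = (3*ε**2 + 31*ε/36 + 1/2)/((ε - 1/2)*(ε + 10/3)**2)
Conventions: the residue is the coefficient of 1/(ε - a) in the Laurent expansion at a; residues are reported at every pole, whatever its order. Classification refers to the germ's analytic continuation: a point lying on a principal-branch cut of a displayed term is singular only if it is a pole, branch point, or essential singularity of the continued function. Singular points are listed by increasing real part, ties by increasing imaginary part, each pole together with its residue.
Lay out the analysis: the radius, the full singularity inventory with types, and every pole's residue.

Radius of convergence at 0: 1/2.
At -10/3: a pole of order 2; residue 3053/1058.
At 1/2: a pole of order 1; residue 121/1058.

Denominator factor (ε - 1/2): pole of order 1 at 1/2, modulus 1/2.
Denominator factor (ε + 10/3)^2: pole of order 2 at -10/3, modulus 10/3.
The radius of convergence is the smallest modulus among the singular points: 1/2.
At the order-2 pole -10/3 set g(ε) = (ε - (-10/3))^2*f(ε) = (3*ε**2 + 31*ε/36 + 1/2)/(ε - 1/2).
Order-2 pole: residue = g'(a); g'(-10/3) = 3053/1058, so the residue is 3053/1058.
At the order-1 pole 1/2 set g(ε) = (ε - (1/2))*f(ε) = (3*ε**2 + 31*ε/36 + 1/2)/(ε + 10/3)**2.
Simple pole: residue = g(a) at a = 1/2, which is 121/1058.
List the singular points by increasing real part (a conjugate pair: the negative imaginary part first).
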